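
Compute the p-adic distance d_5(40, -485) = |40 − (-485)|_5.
d_5(40, -485) = 1/25

Step 1 — x − y = 40 − (-485) = 525. Step 2 — v_5(525) = 2 (factor: 525 = (5^2 · 21); the sign does not affect v_p). Step 3 — |x − y|_5 = 5^{-2} = 1/25.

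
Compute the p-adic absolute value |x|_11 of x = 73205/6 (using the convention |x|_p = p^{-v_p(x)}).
|73205/6|_11 = 1/14641

Step 1 — compute v_11(x) by factoring powers of 11 out of the numerator and denominator: v_11(73205/6) = 4. Step 2 — apply |x|_p = p^{-v_p(x)} = 11^{-4} = 1/14641.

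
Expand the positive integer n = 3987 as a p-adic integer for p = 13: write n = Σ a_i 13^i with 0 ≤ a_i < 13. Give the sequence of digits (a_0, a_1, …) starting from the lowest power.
(a_0, a_1, …) = (9, 7, 10, 1)

Repeated division by 13 gives the digits low-to-high: 3987 = 9 + 7·13^1 + 10·13^2 + 1·13^3. Digit sequence: (9, 7, 10, 1).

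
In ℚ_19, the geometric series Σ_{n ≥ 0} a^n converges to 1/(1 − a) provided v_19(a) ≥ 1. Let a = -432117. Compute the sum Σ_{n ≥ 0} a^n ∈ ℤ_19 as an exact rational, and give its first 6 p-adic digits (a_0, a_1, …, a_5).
Σ a^n = 1/(1 − a) = 1/432118;  first 6 digits = (1, 0, 0, 13, 15, 18)

v_19(a) = 3 ≥ 1, so the series converges in ℤ_19 to 1/(1 − a) = 1/(1 − (-432117)) = 1/432118. Expand this rational in ℤ_19: compute digits iteratively via d_i = x_i mod 19, x_{i+1} = (x_i − d_i)/19. The first 6 digits are (1, 0, 0, 13, 15, 18).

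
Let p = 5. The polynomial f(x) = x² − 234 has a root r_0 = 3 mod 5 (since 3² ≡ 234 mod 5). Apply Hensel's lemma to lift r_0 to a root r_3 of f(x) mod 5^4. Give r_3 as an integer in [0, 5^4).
r_3 = 353 (mod 625)

Hensel's recurrence: r_{i+1} = r_i − f(r_i)·(f′(r_i))^{-1} mod 5^{i+2}, with f′(x) = 2x. Iterate:
  r_0 = 3 (mod 5)
  r_1 = 3 (mod 25)
  r_2 = 103 (mod 125)
  r_3 = 353 (mod 625)
Final: r_3 = 353, and one checks f(r_3) ≡ 0 mod 5^4.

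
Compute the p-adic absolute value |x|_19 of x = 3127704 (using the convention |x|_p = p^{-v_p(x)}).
|3127704|_19 = 1/130321

Step 1 — compute v_19(x) by factoring powers of 19 out of the numerator and denominator: v_19(3127704) = 4. Step 2 — apply |x|_p = p^{-v_p(x)} = 19^{-4} = 1/130321.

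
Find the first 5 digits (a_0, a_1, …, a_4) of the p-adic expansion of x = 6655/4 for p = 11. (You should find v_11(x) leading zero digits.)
(a_0, …, a_4) = (0, 0, 0, 4, 8)

v_11(6655/4) = 3, so a_0 = ... = a_2 = 0. Factor out: x = 11^3 · u with u = 5/4 a unit in ℤ_11. Expand u iteratively via a_{v+i} = u_i mod 11, u_{i+1} = (u_i − a_{v+i})/11:
  u_0 = 5/4;  a_3 = 4;  u_1 = (u_0 − 4)/11 = -1/4
  u_1 = -1/4;  a_4 = 8;  u_2 = (u_1 − 8)/11 = -3/4
Digits: (0, 0, 0, 4, 8).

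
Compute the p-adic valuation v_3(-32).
v_3(-32) = 0

v_3(n) is the largest exponent k such that 3^k divides n. Factor out: -32 = -3^0 · 32. (Sign doesn't affect v_p.) So v_3(-32) = 0.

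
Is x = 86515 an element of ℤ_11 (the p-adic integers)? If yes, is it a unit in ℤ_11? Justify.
x ∈ ℤ_11 but not a unit; v_11(x) = 3 > 0

ℤ_11 = {x ∈ ℚ_11 : v_11(x) ≥ 0} and ℤ_11^× = {x ∈ ℤ_11 : v_11(x) = 0}. Here v_11(86515) = v_11(num) − v_11(den) = 3; compare against these criteria.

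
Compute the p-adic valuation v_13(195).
v_13(195) = 1

v_13(n) is the largest exponent k such that 13^k divides n. Factor out: 195 = 13^1 · 15. (Sign doesn't affect v_p.) So v_13(195) = 1.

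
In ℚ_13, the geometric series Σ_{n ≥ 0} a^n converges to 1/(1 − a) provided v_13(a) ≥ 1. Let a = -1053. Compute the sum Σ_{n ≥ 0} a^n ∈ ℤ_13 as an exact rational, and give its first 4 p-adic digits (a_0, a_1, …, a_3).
Σ a^n = 1/(1 − a) = 1/1054;  first 4 digits = (1, 10, 2, 9)

v_13(a) = 1 ≥ 1, so the series converges in ℤ_13 to 1/(1 − a) = 1/(1 − (-1053)) = 1/1054. Expand this rational in ℤ_13: compute digits iteratively via d_i = x_i mod 13, x_{i+1} = (x_i − d_i)/13. The first 4 digits are (1, 10, 2, 9).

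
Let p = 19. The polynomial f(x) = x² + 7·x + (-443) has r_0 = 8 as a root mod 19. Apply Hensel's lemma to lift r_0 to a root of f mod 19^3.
r_2 = 540 (mod 6859)

Hensel: r_{i+1} = r_i − f(r_i)·(f′(r_i))^{-1} mod 19^{i+2}, f′(x) = 2x + 7. Iterate:
  r_0 = 8 (mod 19)
  r_1 = 179 (mod 361)
  r_2 = 540 (mod 6859)
Final: r = 540 satisfies f(r) ≡ 0 mod 19^3.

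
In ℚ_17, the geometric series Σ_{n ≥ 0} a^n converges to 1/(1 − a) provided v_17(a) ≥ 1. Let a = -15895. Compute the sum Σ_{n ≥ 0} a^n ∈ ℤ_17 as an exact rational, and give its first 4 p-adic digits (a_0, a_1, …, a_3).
Σ a^n = 1/(1 − a) = 1/15896;  first 4 digits = (1, 0, 13, 13)

v_17(a) = 2 ≥ 1, so the series converges in ℤ_17 to 1/(1 − a) = 1/(1 − (-15895)) = 1/15896. Expand this rational in ℤ_17: compute digits iteratively via d_i = x_i mod 17, x_{i+1} = (x_i − d_i)/17. The first 4 digits are (1, 0, 13, 13).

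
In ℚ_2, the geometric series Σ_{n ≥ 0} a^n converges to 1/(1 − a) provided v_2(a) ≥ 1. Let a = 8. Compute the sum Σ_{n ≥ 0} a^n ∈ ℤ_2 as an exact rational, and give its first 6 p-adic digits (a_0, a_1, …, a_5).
Σ a^n = 1/(1 − a) = -1/7;  first 6 digits = (1, 0, 0, 1, 0, 0)

v_2(a) = 3 ≥ 1, so the series converges in ℤ_2 to 1/(1 − a) = 1/(1 − 8) = -1/7. Expand this rational in ℤ_2: compute digits iteratively via d_i = x_i mod 2, x_{i+1} = (x_i − d_i)/2. The first 6 digits are (1, 0, 0, 1, 0, 0).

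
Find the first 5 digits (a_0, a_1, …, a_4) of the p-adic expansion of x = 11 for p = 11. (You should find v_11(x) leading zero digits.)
(a_0, …, a_4) = (0, 1, 0, 0, 0)

v_11(11) = 1, so a_0 = ... = a_0 = 0. Factor out: x = 11^1 · u with u = 1 a unit in ℤ_11. Expand u iteratively via a_{v+i} = u_i mod 11, u_{i+1} = (u_i − a_{v+i})/11:
  u_0 = 1;  a_1 = 1;  u_1 = (u_0 − 1)/11 = 0
  u_1 = 0;  a_2 = 0;  u_2 = (u_1 − 0)/11 = 0
  u_2 = 0;  a_3 = 0;  u_3 = (u_2 − 0)/11 = 0
  u_3 = 0;  a_4 = 0;  u_4 = (u_3 − 0)/11 = 0
Digits: (0, 1, 0, 0, 0).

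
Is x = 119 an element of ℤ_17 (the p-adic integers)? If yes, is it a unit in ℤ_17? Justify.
x ∈ ℤ_17 but not a unit; v_17(x) = 1 > 0

ℤ_17 = {x ∈ ℚ_17 : v_17(x) ≥ 0} and ℤ_17^× = {x ∈ ℤ_17 : v_17(x) = 0}. Here v_17(119) = v_17(num) − v_17(den) = 1; compare against these criteria.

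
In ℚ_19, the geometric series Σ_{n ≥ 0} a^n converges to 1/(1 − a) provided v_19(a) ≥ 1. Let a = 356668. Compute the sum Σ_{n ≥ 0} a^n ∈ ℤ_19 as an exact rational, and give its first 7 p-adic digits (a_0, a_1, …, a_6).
Σ a^n = 1/(1 − a) = -1/356667;  first 7 digits = (1, 0, 0, 14, 2, 0, 6)

v_19(a) = 3 ≥ 1, so the series converges in ℤ_19 to 1/(1 − a) = 1/(1 − 356668) = -1/356667. Expand this rational in ℤ_19: compute digits iteratively via d_i = x_i mod 19, x_{i+1} = (x_i − d_i)/19. The first 7 digits are (1, 0, 0, 14, 2, 0, 6).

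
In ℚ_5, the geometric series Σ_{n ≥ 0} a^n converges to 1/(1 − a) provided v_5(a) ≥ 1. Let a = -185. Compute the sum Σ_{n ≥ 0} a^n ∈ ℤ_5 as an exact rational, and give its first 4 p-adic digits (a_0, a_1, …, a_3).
Σ a^n = 1/(1 − a) = 1/186;  first 4 digits = (1, 3, 1, 4)

v_5(a) = 1 ≥ 1, so the series converges in ℤ_5 to 1/(1 − a) = 1/(1 − (-185)) = 1/186. Expand this rational in ℤ_5: compute digits iteratively via d_i = x_i mod 5, x_{i+1} = (x_i − d_i)/5. The first 4 digits are (1, 3, 1, 4).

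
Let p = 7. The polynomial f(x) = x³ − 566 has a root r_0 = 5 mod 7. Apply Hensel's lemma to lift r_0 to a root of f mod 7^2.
r_1 = 5 (mod 49)

Hensel: r_{i+1} = r_i − f(r_i)/f′(r_i) mod 7^{i+2}, where f′(x) = 3x². Iterate:
  r_0 = 5 (mod 7)
  r_1 = 5 (mod 49)
Final: r = 5 with f(r) ≡ 0 mod 7^2.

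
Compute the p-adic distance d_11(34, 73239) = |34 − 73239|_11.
d_11(34, 73239) = 1/14641

Step 1 — x − y = 34 − 73239 = -73205. Step 2 — v_11(-73205) = 4 (factor: -73205 = −(11^4 · 5); the sign does not affect v_p). Step 3 — |x − y|_11 = 11^{-4} = 1/14641.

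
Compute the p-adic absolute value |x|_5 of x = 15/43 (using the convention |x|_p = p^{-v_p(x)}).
|15/43|_5 = 1/5

Step 1 — compute v_5(x) by factoring powers of 5 out of the numerator and denominator: v_5(15/43) = 1. Step 2 — apply |x|_p = p^{-v_p(x)} = 5^{-1} = 1/5.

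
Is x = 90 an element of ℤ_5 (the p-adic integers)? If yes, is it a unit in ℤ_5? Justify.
x ∈ ℤ_5 but not a unit; v_5(x) = 1 > 0

ℤ_5 = {x ∈ ℚ_5 : v_5(x) ≥ 0} and ℤ_5^× = {x ∈ ℤ_5 : v_5(x) = 0}. Here v_5(90) = v_5(num) − v_5(den) = 1; compare against these criteria.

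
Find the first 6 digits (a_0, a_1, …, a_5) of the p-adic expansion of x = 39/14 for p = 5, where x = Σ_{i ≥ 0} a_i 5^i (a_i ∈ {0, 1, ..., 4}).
(a_0, …, a_5) = (1, 0, 4, 1, 0, 1)

v_5(39/14) = 0 (numerator and denominator both coprime to 5), so x ∈ ℤ_5^×. Compute digits iteratively via a_i = x_i mod 5, x_{i+1} = (x_i − a_i)/5, with x_0 = x:
  x_0 = 39/14;  a_0 = 1;  x_1 = (x_0 − 1)/5 = 5/14
  x_1 = 5/14;  a_1 = 0;  x_2 = (x_1 − 0)/5 = 1/14
  x_2 = 1/14;  a_2 = 4;  x_3 = (x_2 − 4)/5 = -11/14
  x_3 = -11/14;  a_3 = 1;  x_4 = (x_3 − 1)/5 = -5/14
  x_4 = -5/14;  a_4 = 0;  x_5 = (x_4 − 0)/5 = -1/14
  x_5 = -1/14;  a_5 = 1;  x_6 = (x_5 − 1)/5 = -3/14
Digits: (1, 0, 4, 1, 0, 1).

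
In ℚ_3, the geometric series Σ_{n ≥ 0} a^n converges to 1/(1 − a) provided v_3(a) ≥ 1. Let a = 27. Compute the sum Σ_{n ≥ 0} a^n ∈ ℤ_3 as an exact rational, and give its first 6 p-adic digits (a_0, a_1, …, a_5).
Σ a^n = 1/(1 − a) = -1/26;  first 6 digits = (1, 0, 0, 1, 0, 0)

v_3(a) = 3 ≥ 1, so the series converges in ℤ_3 to 1/(1 − a) = 1/(1 − 27) = -1/26. Expand this rational in ℤ_3: compute digits iteratively via d_i = x_i mod 3, x_{i+1} = (x_i − d_i)/3. The first 6 digits are (1, 0, 0, 1, 0, 0).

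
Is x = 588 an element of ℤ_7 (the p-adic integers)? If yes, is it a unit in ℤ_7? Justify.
x ∈ ℤ_7 but not a unit; v_7(x) = 2 > 0

ℤ_7 = {x ∈ ℚ_7 : v_7(x) ≥ 0} and ℤ_7^× = {x ∈ ℤ_7 : v_7(x) = 0}. Here v_7(588) = v_7(num) − v_7(den) = 2; compare against these criteria.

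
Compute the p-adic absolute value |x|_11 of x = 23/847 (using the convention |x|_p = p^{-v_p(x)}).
|23/847|_11 = 121

Step 1 — compute v_11(x) by factoring powers of 11 out of the numerator and denominator: v_11(23/847) = -2. Step 2 — apply |x|_p = p^{-v_p(x)} = 11^{2} = 121.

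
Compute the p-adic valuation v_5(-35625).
v_5(-35625) = 4

v_5(n) is the largest exponent k such that 5^k divides n. Factor out: -35625 = -5^4 · 57. (Sign doesn't affect v_p.) So v_5(-35625) = 4.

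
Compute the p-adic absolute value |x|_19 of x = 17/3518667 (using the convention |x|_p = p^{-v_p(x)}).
|17/3518667|_19 = 130321

Step 1 — compute v_19(x) by factoring powers of 19 out of the numerator and denominator: v_19(17/3518667) = -4. Step 2 — apply |x|_p = p^{-v_p(x)} = 19^{4} = 130321.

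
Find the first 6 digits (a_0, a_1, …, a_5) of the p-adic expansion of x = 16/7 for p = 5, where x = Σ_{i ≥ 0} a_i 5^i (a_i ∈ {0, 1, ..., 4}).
(a_0, …, a_5) = (3, 2, 1, 4, 2, 3)

v_5(16/7) = 0 (numerator and denominator both coprime to 5), so x ∈ ℤ_5^×. Compute digits iteratively via a_i = x_i mod 5, x_{i+1} = (x_i − a_i)/5, with x_0 = x:
  x_0 = 16/7;  a_0 = 3;  x_1 = (x_0 − 3)/5 = -1/7
  x_1 = -1/7;  a_1 = 2;  x_2 = (x_1 − 2)/5 = -3/7
  x_2 = -3/7;  a_2 = 1;  x_3 = (x_2 − 1)/5 = -2/7
  x_3 = -2/7;  a_3 = 4;  x_4 = (x_3 − 4)/5 = -6/7
  x_4 = -6/7;  a_4 = 2;  x_5 = (x_4 − 2)/5 = -4/7
  x_5 = -4/7;  a_5 = 3;  x_6 = (x_5 − 3)/5 = -5/7
Digits: (3, 2, 1, 4, 2, 3).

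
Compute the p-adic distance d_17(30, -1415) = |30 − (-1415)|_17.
d_17(30, -1415) = 1/289

Step 1 — x − y = 30 − (-1415) = 1445. Step 2 — v_17(1445) = 2 (factor: 1445 = (17^2 · 5); the sign does not affect v_p). Step 3 — |x − y|_17 = 17^{-2} = 1/289.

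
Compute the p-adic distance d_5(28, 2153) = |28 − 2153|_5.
d_5(28, 2153) = 1/125

Step 1 — x − y = 28 − 2153 = -2125. Step 2 — v_5(-2125) = 3 (factor: -2125 = −(5^3 · 17); the sign does not affect v_p). Step 3 — |x − y|_5 = 5^{-3} = 1/125.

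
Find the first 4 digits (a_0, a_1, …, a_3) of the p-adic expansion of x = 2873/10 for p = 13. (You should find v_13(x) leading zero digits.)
(a_0, …, a_3) = (0, 0, 3, 9)

v_13(2873/10) = 2, so a_0 = ... = a_1 = 0. Factor out: x = 13^2 · u with u = 17/10 a unit in ℤ_13. Expand u iteratively via a_{v+i} = u_i mod 13, u_{i+1} = (u_i − a_{v+i})/13:
  u_0 = 17/10;  a_2 = 3;  u_1 = (u_0 − 3)/13 = -1/10
  u_1 = -1/10;  a_3 = 9;  u_2 = (u_1 − 9)/13 = -7/10
Digits: (0, 0, 3, 9).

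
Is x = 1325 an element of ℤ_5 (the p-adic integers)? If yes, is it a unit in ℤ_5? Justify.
x ∈ ℤ_5 but not a unit; v_5(x) = 2 > 0

ℤ_5 = {x ∈ ℚ_5 : v_5(x) ≥ 0} and ℤ_5^× = {x ∈ ℤ_5 : v_5(x) = 0}. Here v_5(1325) = v_5(num) − v_5(den) = 2; compare against these criteria.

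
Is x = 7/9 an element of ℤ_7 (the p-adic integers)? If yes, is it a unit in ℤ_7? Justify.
x ∈ ℤ_7 but not a unit; v_7(x) = 1 > 0

ℤ_7 = {x ∈ ℚ_7 : v_7(x) ≥ 0} and ℤ_7^× = {x ∈ ℤ_7 : v_7(x) = 0}. Here v_7(7/9) = v_7(num) − v_7(den) = 1; compare against these criteria.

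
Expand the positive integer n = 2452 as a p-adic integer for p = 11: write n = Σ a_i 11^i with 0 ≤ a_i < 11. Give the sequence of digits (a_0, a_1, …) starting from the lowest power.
(a_0, a_1, …) = (10, 2, 9, 1)

Repeated division by 11 gives the digits low-to-high: 2452 = 10 + 2·11^1 + 9·11^2 + 1·11^3. Digit sequence: (10, 2, 9, 1).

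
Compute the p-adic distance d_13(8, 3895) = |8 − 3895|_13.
d_13(8, 3895) = 1/169

Step 1 — x − y = 8 − 3895 = -3887. Step 2 — v_13(-3887) = 2 (factor: -3887 = −(13^2 · 23); the sign does not affect v_p). Step 3 — |x − y|_13 = 13^{-2} = 1/169.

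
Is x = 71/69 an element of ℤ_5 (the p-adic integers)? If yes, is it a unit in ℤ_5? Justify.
x ∈ ℤ_5^× (unit); v_5(x) = 0

ℤ_5 = {x ∈ ℚ_5 : v_5(x) ≥ 0} and ℤ_5^× = {x ∈ ℤ_5 : v_5(x) = 0}. Here v_5(71/69) = v_5(num) − v_5(den) = 0; compare against these criteria.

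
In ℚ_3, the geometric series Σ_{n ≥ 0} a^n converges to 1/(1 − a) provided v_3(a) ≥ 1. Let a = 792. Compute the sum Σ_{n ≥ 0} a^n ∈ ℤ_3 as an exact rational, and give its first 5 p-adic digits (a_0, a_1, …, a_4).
Σ a^n = 1/(1 − a) = -1/791;  first 5 digits = (1, 0, 1, 2, 1)

v_3(a) = 2 ≥ 1, so the series converges in ℤ_3 to 1/(1 − a) = 1/(1 − 792) = -1/791. Expand this rational in ℤ_3: compute digits iteratively via d_i = x_i mod 3, x_{i+1} = (x_i − d_i)/3. The first 5 digits are (1, 0, 1, 2, 1).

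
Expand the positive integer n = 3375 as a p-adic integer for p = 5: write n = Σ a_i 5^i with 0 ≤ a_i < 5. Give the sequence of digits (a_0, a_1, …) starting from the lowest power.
(a_0, a_1, …) = (0, 0, 0, 2, 0, 1)

Repeated division by 5 gives the digits low-to-high: 3375 = 2·5^3 + 1·5^5. Digit sequence: (0, 0, 0, 2, 0, 1).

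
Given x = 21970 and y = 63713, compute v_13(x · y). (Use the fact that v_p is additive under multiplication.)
v_13(1399774610) = 6

v_p(x) = 3 (factor: 21970 = 13^3 · 10); v_p(y) = 3 (factor: 63713 = 13^3 · 29). Additivity: v_p(xy) = v_p(x) + v_p(y) = 3 + 3 = 6. (Direct check: xy = 1399774610 = 13^6 · (290).)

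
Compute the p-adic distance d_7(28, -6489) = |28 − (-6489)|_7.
d_7(28, -6489) = 1/343

Step 1 — x − y = 28 − (-6489) = 6517. Step 2 — v_7(6517) = 3 (factor: 6517 = (7^3 · 19); the sign does not affect v_p). Step 3 — |x − y|_7 = 7^{-3} = 1/343.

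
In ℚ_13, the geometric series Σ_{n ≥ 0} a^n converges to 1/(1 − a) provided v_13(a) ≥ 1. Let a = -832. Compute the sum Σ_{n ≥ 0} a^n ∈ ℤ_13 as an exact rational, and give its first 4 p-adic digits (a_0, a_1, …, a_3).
Σ a^n = 1/(1 − a) = 1/833;  first 4 digits = (1, 1, 9, 3)

v_13(a) = 1 ≥ 1, so the series converges in ℤ_13 to 1/(1 − a) = 1/(1 − (-832)) = 1/833. Expand this rational in ℤ_13: compute digits iteratively via d_i = x_i mod 13, x_{i+1} = (x_i − d_i)/13. The first 4 digits are (1, 1, 9, 3).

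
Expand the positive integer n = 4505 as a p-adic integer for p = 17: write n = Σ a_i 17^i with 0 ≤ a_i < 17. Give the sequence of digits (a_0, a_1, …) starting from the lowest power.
(a_0, a_1, …) = (0, 10, 15)

Repeated division by 17 gives the digits low-to-high: 4505 = 10·17^1 + 15·17^2. Digit sequence: (0, 10, 15).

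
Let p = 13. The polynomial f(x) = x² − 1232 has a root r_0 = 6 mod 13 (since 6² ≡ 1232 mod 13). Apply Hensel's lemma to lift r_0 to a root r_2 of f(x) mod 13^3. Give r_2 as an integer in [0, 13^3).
r_2 = 1007 (mod 2197)

Hensel's recurrence: r_{i+1} = r_i − f(r_i)·(f′(r_i))^{-1} mod 13^{i+2}, with f′(x) = 2x. Iterate:
  r_0 = 6 (mod 13)
  r_1 = 162 (mod 169)
  r_2 = 1007 (mod 2197)
Final: r_2 = 1007, and one checks f(r_2) ≡ 0 mod 13^3.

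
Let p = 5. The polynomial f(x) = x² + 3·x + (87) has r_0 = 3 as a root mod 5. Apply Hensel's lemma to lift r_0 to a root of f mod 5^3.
r_2 = 58 (mod 125)

Hensel: r_{i+1} = r_i − f(r_i)·(f′(r_i))^{-1} mod 5^{i+2}, f′(x) = 2x + 3. Iterate:
  r_0 = 3 (mod 5)
  r_1 = 8 (mod 25)
  r_2 = 58 (mod 125)
Final: r = 58 satisfies f(r) ≡ 0 mod 5^3.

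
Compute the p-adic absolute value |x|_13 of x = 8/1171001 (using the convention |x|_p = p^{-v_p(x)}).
|8/1171001|_13 = 28561

Step 1 — compute v_13(x) by factoring powers of 13 out of the numerator and denominator: v_13(8/1171001) = -4. Step 2 — apply |x|_p = p^{-v_p(x)} = 13^{4} = 28561.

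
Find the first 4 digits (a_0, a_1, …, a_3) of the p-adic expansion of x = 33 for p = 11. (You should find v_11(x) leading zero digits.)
(a_0, …, a_3) = (0, 3, 0, 0)

v_11(33) = 1, so a_0 = ... = a_0 = 0. Factor out: x = 11^1 · u with u = 3 a unit in ℤ_11. Expand u iteratively via a_{v+i} = u_i mod 11, u_{i+1} = (u_i − a_{v+i})/11:
  u_0 = 3;  a_1 = 3;  u_1 = (u_0 − 3)/11 = 0
  u_1 = 0;  a_2 = 0;  u_2 = (u_1 − 0)/11 = 0
  u_2 = 0;  a_3 = 0;  u_3 = (u_2 − 0)/11 = 0
Digits: (0, 3, 0, 0).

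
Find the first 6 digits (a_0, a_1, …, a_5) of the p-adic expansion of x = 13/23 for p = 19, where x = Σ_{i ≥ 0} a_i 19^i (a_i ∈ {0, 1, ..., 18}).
(a_0, …, a_5) = (8, 12, 1, 9, 2, 4)

v_19(13/23) = 0 (numerator and denominator both coprime to 19), so x ∈ ℤ_19^×. Compute digits iteratively via a_i = x_i mod 19, x_{i+1} = (x_i − a_i)/19, with x_0 = x:
  x_0 = 13/23;  a_0 = 8;  x_1 = (x_0 − 8)/19 = -9/23
  x_1 = -9/23;  a_1 = 12;  x_2 = (x_1 − 12)/19 = -15/23
  x_2 = -15/23;  a_2 = 1;  x_3 = (x_2 − 1)/19 = -2/23
  x_3 = -2/23;  a_3 = 9;  x_4 = (x_3 − 9)/19 = -11/23
  x_4 = -11/23;  a_4 = 2;  x_5 = (x_4 − 2)/19 = -3/23
  x_5 = -3/23;  a_5 = 4;  x_6 = (x_5 − 4)/19 = -5/23
Digits: (8, 12, 1, 9, 2, 4).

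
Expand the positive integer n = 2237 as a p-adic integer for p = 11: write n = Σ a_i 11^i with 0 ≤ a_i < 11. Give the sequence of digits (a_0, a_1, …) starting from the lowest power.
(a_0, a_1, …) = (4, 5, 7, 1)

Repeated division by 11 gives the digits low-to-high: 2237 = 4 + 5·11^1 + 7·11^2 + 1·11^3. Digit sequence: (4, 5, 7, 1).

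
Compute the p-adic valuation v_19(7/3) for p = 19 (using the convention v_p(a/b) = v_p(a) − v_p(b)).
v_19(7/3) = 0

Factor powers of 19 from the numerator and denominator of the reduced fraction: 7 = 19^0 · 7 and 3 = 19^0 · 3. Apply v_p(a/b) = v_p(a) − v_p(b): v_19(7/3) = 0 − 0 = 0.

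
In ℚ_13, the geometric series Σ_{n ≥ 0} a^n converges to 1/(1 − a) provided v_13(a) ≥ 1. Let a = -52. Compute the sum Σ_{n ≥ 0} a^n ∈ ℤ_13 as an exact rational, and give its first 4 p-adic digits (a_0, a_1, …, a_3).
Σ a^n = 1/(1 − a) = 1/53;  first 4 digits = (1, 9, 2, 2)

v_13(a) = 1 ≥ 1, so the series converges in ℤ_13 to 1/(1 − a) = 1/(1 − (-52)) = 1/53. Expand this rational in ℤ_13: compute digits iteratively via d_i = x_i mod 13, x_{i+1} = (x_i − d_i)/13. The first 4 digits are (1, 9, 2, 2).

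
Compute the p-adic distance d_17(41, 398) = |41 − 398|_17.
d_17(41, 398) = 1/17

Step 1 — x − y = 41 − 398 = -357. Step 2 — v_17(-357) = 1 (factor: -357 = −(17^1 · 21); the sign does not affect v_p). Step 3 — |x − y|_17 = 17^{-1} = 1/17.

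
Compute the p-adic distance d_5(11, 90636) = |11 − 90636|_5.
d_5(11, 90636) = 1/3125

Step 1 — x − y = 11 − 90636 = -90625. Step 2 — v_5(-90625) = 5 (factor: -90625 = −(5^5 · 29); the sign does not affect v_p). Step 3 — |x − y|_5 = 5^{-5} = 1/3125.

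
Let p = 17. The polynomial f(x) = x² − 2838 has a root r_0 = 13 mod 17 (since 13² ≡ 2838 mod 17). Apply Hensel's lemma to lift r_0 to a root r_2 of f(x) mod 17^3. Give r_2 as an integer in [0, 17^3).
r_2 = 727 (mod 4913)

Hensel's recurrence: r_{i+1} = r_i − f(r_i)·(f′(r_i))^{-1} mod 17^{i+2}, with f′(x) = 2x. Iterate:
  r_0 = 13 (mod 17)
  r_1 = 149 (mod 289)
  r_2 = 727 (mod 4913)
Final: r_2 = 727, and one checks f(r_2) ≡ 0 mod 17^3.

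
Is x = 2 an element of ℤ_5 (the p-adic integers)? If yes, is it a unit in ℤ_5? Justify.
x ∈ ℤ_5^× (unit); v_5(x) = 0

ℤ_5 = {x ∈ ℚ_5 : v_5(x) ≥ 0} and ℤ_5^× = {x ∈ ℤ_5 : v_5(x) = 0}. Here v_5(2) = v_5(num) − v_5(den) = 0; compare against these criteria.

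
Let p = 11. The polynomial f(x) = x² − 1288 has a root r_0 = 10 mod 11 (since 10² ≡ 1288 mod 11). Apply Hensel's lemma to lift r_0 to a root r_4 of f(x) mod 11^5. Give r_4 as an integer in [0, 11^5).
r_4 = 56165 (mod 161051)

Hensel's recurrence: r_{i+1} = r_i − f(r_i)·(f′(r_i))^{-1} mod 11^{i+2}, with f′(x) = 2x. Iterate:
  r_0 = 10 (mod 11)
  r_1 = 21 (mod 121)
  r_2 = 263 (mod 1331)
  r_3 = 12242 (mod 14641)
  r_4 = 56165 (mod 161051)
Final: r_4 = 56165, and one checks f(r_4) ≡ 0 mod 11^5.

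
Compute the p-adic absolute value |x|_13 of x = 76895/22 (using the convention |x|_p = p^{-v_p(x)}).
|76895/22|_13 = 1/2197

Step 1 — compute v_13(x) by factoring powers of 13 out of the numerator and denominator: v_13(76895/22) = 3. Step 2 — apply |x|_p = p^{-v_p(x)} = 13^{-3} = 1/2197.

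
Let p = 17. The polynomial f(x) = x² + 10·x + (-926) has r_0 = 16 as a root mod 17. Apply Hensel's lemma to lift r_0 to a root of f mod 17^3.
r_2 = 3331 (mod 4913)

Hensel: r_{i+1} = r_i − f(r_i)·(f′(r_i))^{-1} mod 17^{i+2}, f′(x) = 2x + 10. Iterate:
  r_0 = 16 (mod 17)
  r_1 = 152 (mod 289)
  r_2 = 3331 (mod 4913)
Final: r = 3331 satisfies f(r) ≡ 0 mod 17^3.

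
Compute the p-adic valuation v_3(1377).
v_3(1377) = 4

v_3(n) is the largest exponent k such that 3^k divides n. Factor out: 1377 = 3^4 · 17. (Sign doesn't affect v_p.) So v_3(1377) = 4.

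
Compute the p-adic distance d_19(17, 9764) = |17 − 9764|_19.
d_19(17, 9764) = 1/361

Step 1 — x − y = 17 − 9764 = -9747. Step 2 — v_19(-9747) = 2 (factor: -9747 = −(19^2 · 27); the sign does not affect v_p). Step 3 — |x − y|_19 = 19^{-2} = 1/361.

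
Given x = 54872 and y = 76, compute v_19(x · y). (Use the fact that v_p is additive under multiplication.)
v_19(4170272) = 4

v_p(x) = 3 (factor: 54872 = 19^3 · 8); v_p(y) = 1 (factor: 76 = 19^1 · 4). Additivity: v_p(xy) = v_p(x) + v_p(y) = 3 + 1 = 4. (Direct check: xy = 4170272 = 19^4 · (32).)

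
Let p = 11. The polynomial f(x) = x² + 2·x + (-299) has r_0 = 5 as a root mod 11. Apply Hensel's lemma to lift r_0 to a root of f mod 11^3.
r_2 = 874 (mod 1331)

Hensel: r_{i+1} = r_i − f(r_i)·(f′(r_i))^{-1} mod 11^{i+2}, f′(x) = 2x + 2. Iterate:
  r_0 = 5 (mod 11)
  r_1 = 27 (mod 121)
  r_2 = 874 (mod 1331)
Final: r = 874 satisfies f(r) ≡ 0 mod 11^3.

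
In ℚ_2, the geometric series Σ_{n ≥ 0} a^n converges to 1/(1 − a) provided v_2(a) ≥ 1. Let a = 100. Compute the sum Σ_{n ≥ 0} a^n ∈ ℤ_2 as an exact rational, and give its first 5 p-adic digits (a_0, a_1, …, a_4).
Σ a^n = 1/(1 − a) = -1/99;  first 5 digits = (1, 0, 1, 0, 1)

v_2(a) = 2 ≥ 1, so the series converges in ℤ_2 to 1/(1 − a) = 1/(1 − 100) = -1/99. Expand this rational in ℤ_2: compute digits iteratively via d_i = x_i mod 2, x_{i+1} = (x_i − d_i)/2. The first 5 digits are (1, 0, 1, 0, 1).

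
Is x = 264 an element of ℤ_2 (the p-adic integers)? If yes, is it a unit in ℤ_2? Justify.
x ∈ ℤ_2 but not a unit; v_2(x) = 3 > 0

ℤ_2 = {x ∈ ℚ_2 : v_2(x) ≥ 0} and ℤ_2^× = {x ∈ ℤ_2 : v_2(x) = 0}. Here v_2(264) = v_2(num) − v_2(den) = 3; compare against these criteria.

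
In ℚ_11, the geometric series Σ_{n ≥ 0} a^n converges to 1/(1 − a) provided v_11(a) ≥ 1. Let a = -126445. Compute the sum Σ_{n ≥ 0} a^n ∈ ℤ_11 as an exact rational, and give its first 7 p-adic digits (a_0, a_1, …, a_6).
Σ a^n = 1/(1 − a) = 1/126446;  first 7 digits = (1, 0, 0, 4, 2, 10, 4)

v_11(a) = 3 ≥ 1, so the series converges in ℤ_11 to 1/(1 − a) = 1/(1 − (-126445)) = 1/126446. Expand this rational in ℤ_11: compute digits iteratively via d_i = x_i mod 11, x_{i+1} = (x_i − d_i)/11. The first 7 digits are (1, 0, 0, 4, 2, 10, 4).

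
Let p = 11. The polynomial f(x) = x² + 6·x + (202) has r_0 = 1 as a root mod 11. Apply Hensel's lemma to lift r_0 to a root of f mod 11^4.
r_3 = 6282 (mod 14641)

Hensel: r_{i+1} = r_i − f(r_i)·(f′(r_i))^{-1} mod 11^{i+2}, f′(x) = 2x + 6. Iterate:
  r_0 = 1 (mod 11)
  r_1 = 111 (mod 121)
  r_2 = 958 (mod 1331)
  r_3 = 6282 (mod 14641)
Final: r = 6282 satisfies f(r) ≡ 0 mod 11^4.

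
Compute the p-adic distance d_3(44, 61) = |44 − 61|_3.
d_3(44, 61) = 1

Step 1 — x − y = 44 − 61 = -17. Step 2 — v_3(-17) = 0 (factor: -17 = −(3^0 · 17); the sign does not affect v_p). Step 3 — |x − y|_3 = 3^{0} = 1.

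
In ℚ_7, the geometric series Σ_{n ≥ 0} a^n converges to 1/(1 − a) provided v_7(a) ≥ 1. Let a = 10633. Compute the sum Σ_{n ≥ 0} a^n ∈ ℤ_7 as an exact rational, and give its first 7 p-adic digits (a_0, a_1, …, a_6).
Σ a^n = 1/(1 − a) = -1/10632;  first 7 digits = (1, 0, 0, 3, 4, 0, 2)

v_7(a) = 3 ≥ 1, so the series converges in ℤ_7 to 1/(1 − a) = 1/(1 − 10633) = -1/10632. Expand this rational in ℤ_7: compute digits iteratively via d_i = x_i mod 7, x_{i+1} = (x_i − d_i)/7. The first 7 digits are (1, 0, 0, 3, 4, 0, 2).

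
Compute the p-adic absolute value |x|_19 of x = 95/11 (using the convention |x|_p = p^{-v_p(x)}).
|95/11|_19 = 1/19

Step 1 — compute v_19(x) by factoring powers of 19 out of the numerator and denominator: v_19(95/11) = 1. Step 2 — apply |x|_p = p^{-v_p(x)} = 19^{-1} = 1/19.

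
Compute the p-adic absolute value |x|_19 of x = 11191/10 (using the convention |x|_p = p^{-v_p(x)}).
|11191/10|_19 = 1/361

Step 1 — compute v_19(x) by factoring powers of 19 out of the numerator and denominator: v_19(11191/10) = 2. Step 2 — apply |x|_p = p^{-v_p(x)} = 19^{-2} = 1/361.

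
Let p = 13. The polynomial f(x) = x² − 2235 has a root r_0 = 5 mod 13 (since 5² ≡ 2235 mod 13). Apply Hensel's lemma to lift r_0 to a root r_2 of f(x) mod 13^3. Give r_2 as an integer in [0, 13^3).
r_2 = 395 (mod 2197)

Hensel's recurrence: r_{i+1} = r_i − f(r_i)·(f′(r_i))^{-1} mod 13^{i+2}, with f′(x) = 2x. Iterate:
  r_0 = 5 (mod 13)
  r_1 = 57 (mod 169)
  r_2 = 395 (mod 2197)
Final: r_2 = 395, and one checks f(r_2) ≡ 0 mod 13^3.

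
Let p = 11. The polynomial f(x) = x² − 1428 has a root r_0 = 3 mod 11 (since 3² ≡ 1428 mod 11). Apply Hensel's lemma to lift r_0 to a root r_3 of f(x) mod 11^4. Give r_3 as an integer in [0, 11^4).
r_3 = 12158 (mod 14641)

Hensel's recurrence: r_{i+1} = r_i − f(r_i)·(f′(r_i))^{-1} mod 11^{i+2}, with f′(x) = 2x. Iterate:
  r_0 = 3 (mod 11)
  r_1 = 58 (mod 121)
  r_2 = 179 (mod 1331)
  r_3 = 12158 (mod 14641)
Final: r_3 = 12158, and one checks f(r_3) ≡ 0 mod 11^4.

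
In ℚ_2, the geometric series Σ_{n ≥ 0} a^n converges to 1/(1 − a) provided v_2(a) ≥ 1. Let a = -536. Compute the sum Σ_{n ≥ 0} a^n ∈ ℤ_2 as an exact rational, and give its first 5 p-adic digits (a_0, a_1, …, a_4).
Σ a^n = 1/(1 − a) = 1/537;  first 5 digits = (1, 0, 0, 1, 0)

v_2(a) = 3 ≥ 1, so the series converges in ℤ_2 to 1/(1 − a) = 1/(1 − (-536)) = 1/537. Expand this rational in ℤ_2: compute digits iteratively via d_i = x_i mod 2, x_{i+1} = (x_i − d_i)/2. The first 5 digits are (1, 0, 0, 1, 0).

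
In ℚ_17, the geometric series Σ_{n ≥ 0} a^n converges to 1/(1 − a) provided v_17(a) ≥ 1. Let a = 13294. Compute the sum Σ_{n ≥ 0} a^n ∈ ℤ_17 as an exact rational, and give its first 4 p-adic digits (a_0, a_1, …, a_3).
Σ a^n = 1/(1 − a) = -1/13293;  first 4 digits = (1, 0, 12, 2)

v_17(a) = 2 ≥ 1, so the series converges in ℤ_17 to 1/(1 − a) = 1/(1 − 13294) = -1/13293. Expand this rational in ℤ_17: compute digits iteratively via d_i = x_i mod 17, x_{i+1} = (x_i − d_i)/17. The first 4 digits are (1, 0, 12, 2).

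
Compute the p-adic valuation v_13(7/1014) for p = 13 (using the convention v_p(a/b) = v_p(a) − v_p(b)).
v_13(7/1014) = -2

Factor powers of 13 from the numerator and denominator of the reduced fraction: 7 = 13^0 · 7 and 1014 = 13^2 · 6. Apply v_p(a/b) = v_p(a) − v_p(b): v_13(7/1014) = 0 − 2 = -2.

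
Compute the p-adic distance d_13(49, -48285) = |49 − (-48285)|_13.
d_13(49, -48285) = 1/2197

Step 1 — x − y = 49 − (-48285) = 48334. Step 2 — v_13(48334) = 3 (factor: 48334 = (13^3 · 22); the sign does not affect v_p). Step 3 — |x − y|_13 = 13^{-3} = 1/2197.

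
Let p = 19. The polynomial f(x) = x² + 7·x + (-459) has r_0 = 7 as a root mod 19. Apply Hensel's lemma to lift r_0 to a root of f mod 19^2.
r_1 = 7 (mod 361)

Hensel: r_{i+1} = r_i − f(r_i)·(f′(r_i))^{-1} mod 19^{i+2}, f′(x) = 2x + 7. Iterate:
  r_0 = 7 (mod 19)
  r_1 = 7 (mod 361)
Final: r = 7 satisfies f(r) ≡ 0 mod 19^2.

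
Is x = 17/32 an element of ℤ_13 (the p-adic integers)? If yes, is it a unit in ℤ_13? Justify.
x ∈ ℤ_13^× (unit); v_13(x) = 0

ℤ_13 = {x ∈ ℚ_13 : v_13(x) ≥ 0} and ℤ_13^× = {x ∈ ℤ_13 : v_13(x) = 0}. Here v_13(17/32) = v_13(num) − v_13(den) = 0; compare against these criteria.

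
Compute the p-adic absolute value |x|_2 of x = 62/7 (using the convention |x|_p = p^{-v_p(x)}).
|62/7|_2 = 1/2

Step 1 — compute v_2(x) by factoring powers of 2 out of the numerator and denominator: v_2(62/7) = 1. Step 2 — apply |x|_p = p^{-v_p(x)} = 2^{-1} = 1/2.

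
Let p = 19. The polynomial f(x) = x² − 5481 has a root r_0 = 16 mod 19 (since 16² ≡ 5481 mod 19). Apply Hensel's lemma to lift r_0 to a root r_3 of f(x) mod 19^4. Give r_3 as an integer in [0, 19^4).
r_3 = 89696 (mod 130321)

Hensel's recurrence: r_{i+1} = r_i − f(r_i)·(f′(r_i))^{-1} mod 19^{i+2}, with f′(x) = 2x. Iterate:
  r_0 = 16 (mod 19)
  r_1 = 168 (mod 361)
  r_2 = 529 (mod 6859)
  r_3 = 89696 (mod 130321)
Final: r_3 = 89696, and one checks f(r_3) ≡ 0 mod 19^4.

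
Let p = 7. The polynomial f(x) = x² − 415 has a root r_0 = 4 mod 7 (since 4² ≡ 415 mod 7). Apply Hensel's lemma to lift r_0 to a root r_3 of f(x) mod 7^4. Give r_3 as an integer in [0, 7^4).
r_3 = 1334 (mod 2401)

Hensel's recurrence: r_{i+1} = r_i − f(r_i)·(f′(r_i))^{-1} mod 7^{i+2}, with f′(x) = 2x. Iterate:
  r_0 = 4 (mod 7)
  r_1 = 11 (mod 49)
  r_2 = 305 (mod 343)
  r_3 = 1334 (mod 2401)
Final: r_3 = 1334, and one checks f(r_3) ≡ 0 mod 7^4.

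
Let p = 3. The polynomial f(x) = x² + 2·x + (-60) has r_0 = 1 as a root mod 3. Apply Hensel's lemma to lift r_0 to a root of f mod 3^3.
r_2 = 13 (mod 27)

Hensel: r_{i+1} = r_i − f(r_i)·(f′(r_i))^{-1} mod 3^{i+2}, f′(x) = 2x + 2. Iterate:
  r_0 = 1 (mod 3)
  r_1 = 4 (mod 9)
  r_2 = 13 (mod 27)
Final: r = 13 satisfies f(r) ≡ 0 mod 3^3.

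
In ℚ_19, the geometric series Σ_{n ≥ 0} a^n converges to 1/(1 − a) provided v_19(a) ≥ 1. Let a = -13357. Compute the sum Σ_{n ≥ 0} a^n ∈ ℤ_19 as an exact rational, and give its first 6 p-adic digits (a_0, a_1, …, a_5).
Σ a^n = 1/(1 − a) = 1/13358;  first 6 digits = (1, 0, 1, 17, 0, 15)

v_19(a) = 2 ≥ 1, so the series converges in ℤ_19 to 1/(1 − a) = 1/(1 − (-13357)) = 1/13358. Expand this rational in ℤ_19: compute digits iteratively via d_i = x_i mod 19, x_{i+1} = (x_i − d_i)/19. The first 6 digits are (1, 0, 1, 17, 0, 15).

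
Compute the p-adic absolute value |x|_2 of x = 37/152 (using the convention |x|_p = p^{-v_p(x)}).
|37/152|_2 = 8

Step 1 — compute v_2(x) by factoring powers of 2 out of the numerator and denominator: v_2(37/152) = -3. Step 2 — apply |x|_p = p^{-v_p(x)} = 2^{3} = 8.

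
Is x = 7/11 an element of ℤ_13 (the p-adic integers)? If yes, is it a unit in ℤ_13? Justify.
x ∈ ℤ_13^× (unit); v_13(x) = 0

ℤ_13 = {x ∈ ℚ_13 : v_13(x) ≥ 0} and ℤ_13^× = {x ∈ ℤ_13 : v_13(x) = 0}. Here v_13(7/11) = v_13(num) − v_13(den) = 0; compare against these criteria.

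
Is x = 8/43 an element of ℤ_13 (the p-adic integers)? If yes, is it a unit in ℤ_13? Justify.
x ∈ ℤ_13^× (unit); v_13(x) = 0

ℤ_13 = {x ∈ ℚ_13 : v_13(x) ≥ 0} and ℤ_13^× = {x ∈ ℤ_13 : v_13(x) = 0}. Here v_13(8/43) = v_13(num) − v_13(den) = 0; compare against these criteria.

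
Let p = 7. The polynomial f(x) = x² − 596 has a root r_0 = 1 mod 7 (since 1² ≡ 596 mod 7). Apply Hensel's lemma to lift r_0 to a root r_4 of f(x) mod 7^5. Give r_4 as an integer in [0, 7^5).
r_4 = 6938 (mod 16807)

Hensel's recurrence: r_{i+1} = r_i − f(r_i)·(f′(r_i))^{-1} mod 7^{i+2}, with f′(x) = 2x. Iterate:
  r_0 = 1 (mod 7)
  r_1 = 29 (mod 49)
  r_2 = 78 (mod 343)
  r_3 = 2136 (mod 2401)
  r_4 = 6938 (mod 16807)
Final: r_4 = 6938, and one checks f(r_4) ≡ 0 mod 7^5.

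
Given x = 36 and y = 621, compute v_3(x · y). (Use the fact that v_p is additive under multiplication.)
v_3(22356) = 5

v_p(x) = 2 (factor: 36 = 3^2 · 4); v_p(y) = 3 (factor: 621 = 3^3 · 23). Additivity: v_p(xy) = v_p(x) + v_p(y) = 2 + 3 = 5. (Direct check: xy = 22356 = 3^5 · (92).)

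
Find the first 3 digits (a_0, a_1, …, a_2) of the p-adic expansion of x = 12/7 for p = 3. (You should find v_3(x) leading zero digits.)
(a_0, …, a_2) = (0, 1, 2)

v_3(12/7) = 1, so a_0 = ... = a_0 = 0. Factor out: x = 3^1 · u with u = 4/7 a unit in ℤ_3. Expand u iteratively via a_{v+i} = u_i mod 3, u_{i+1} = (u_i − a_{v+i})/3:
  u_0 = 4/7;  a_1 = 1;  u_1 = (u_0 − 1)/3 = -1/7
  u_1 = -1/7;  a_2 = 2;  u_2 = (u_1 − 2)/3 = -5/7
Digits: (0, 1, 2).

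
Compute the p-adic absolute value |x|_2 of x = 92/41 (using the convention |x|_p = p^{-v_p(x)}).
|92/41|_2 = 1/4

Step 1 — compute v_2(x) by factoring powers of 2 out of the numerator and denominator: v_2(92/41) = 2. Step 2 — apply |x|_p = p^{-v_p(x)} = 2^{-2} = 1/4.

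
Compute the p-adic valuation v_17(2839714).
v_17(2839714) = 5

v_17(n) is the largest exponent k such that 17^k divides n. Factor out: 2839714 = 17^5 · 2. (Sign doesn't affect v_p.) So v_17(2839714) = 5.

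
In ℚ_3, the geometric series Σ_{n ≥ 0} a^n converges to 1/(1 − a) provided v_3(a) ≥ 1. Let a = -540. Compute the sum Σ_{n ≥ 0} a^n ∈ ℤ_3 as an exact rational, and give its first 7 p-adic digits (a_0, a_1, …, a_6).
Σ a^n = 1/(1 − a) = 1/541;  first 7 digits = (1, 0, 0, 1, 2, 0, 0)

v_3(a) = 3 ≥ 1, so the series converges in ℤ_3 to 1/(1 − a) = 1/(1 − (-540)) = 1/541. Expand this rational in ℤ_3: compute digits iteratively via d_i = x_i mod 3, x_{i+1} = (x_i − d_i)/3. The first 7 digits are (1, 0, 0, 1, 2, 0, 0).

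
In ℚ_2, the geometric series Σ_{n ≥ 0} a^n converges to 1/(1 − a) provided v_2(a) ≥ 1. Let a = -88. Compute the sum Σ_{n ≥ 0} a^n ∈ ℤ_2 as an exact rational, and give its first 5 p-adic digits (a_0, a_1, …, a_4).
Σ a^n = 1/(1 − a) = 1/89;  first 5 digits = (1, 0, 0, 1, 0)

v_2(a) = 3 ≥ 1, so the series converges in ℤ_2 to 1/(1 − a) = 1/(1 − (-88)) = 1/89. Expand this rational in ℤ_2: compute digits iteratively via d_i = x_i mod 2, x_{i+1} = (x_i − d_i)/2. The first 5 digits are (1, 0, 0, 1, 0).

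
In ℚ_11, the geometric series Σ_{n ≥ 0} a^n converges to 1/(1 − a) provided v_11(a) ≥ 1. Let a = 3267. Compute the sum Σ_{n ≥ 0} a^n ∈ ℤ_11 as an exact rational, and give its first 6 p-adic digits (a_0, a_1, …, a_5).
Σ a^n = 1/(1 − a) = -1/3266;  first 6 digits = (1, 0, 5, 2, 3, 0)

v_11(a) = 2 ≥ 1, so the series converges in ℤ_11 to 1/(1 − a) = 1/(1 − 3267) = -1/3266. Expand this rational in ℤ_11: compute digits iteratively via d_i = x_i mod 11, x_{i+1} = (x_i − d_i)/11. The first 6 digits are (1, 0, 5, 2, 3, 0).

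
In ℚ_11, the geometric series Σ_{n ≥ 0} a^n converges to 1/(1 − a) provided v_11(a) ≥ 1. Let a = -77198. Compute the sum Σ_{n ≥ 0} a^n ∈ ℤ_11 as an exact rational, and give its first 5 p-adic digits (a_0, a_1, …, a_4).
Σ a^n = 1/(1 − a) = 1/77199;  first 5 digits = (1, 0, 0, 8, 5)

v_11(a) = 3 ≥ 1, so the series converges in ℤ_11 to 1/(1 − a) = 1/(1 − (-77198)) = 1/77199. Expand this rational in ℤ_11: compute digits iteratively via d_i = x_i mod 11, x_{i+1} = (x_i − d_i)/11. The first 5 digits are (1, 0, 0, 8, 5).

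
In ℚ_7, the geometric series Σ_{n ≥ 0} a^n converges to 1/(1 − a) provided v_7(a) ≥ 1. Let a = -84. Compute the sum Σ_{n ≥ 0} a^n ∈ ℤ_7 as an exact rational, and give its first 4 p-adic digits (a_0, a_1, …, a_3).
Σ a^n = 1/(1 − a) = 1/85;  first 4 digits = (1, 2, 2, 0)

v_7(a) = 1 ≥ 1, so the series converges in ℤ_7 to 1/(1 − a) = 1/(1 − (-84)) = 1/85. Expand this rational in ℤ_7: compute digits iteratively via d_i = x_i mod 7, x_{i+1} = (x_i − d_i)/7. The first 4 digits are (1, 2, 2, 0).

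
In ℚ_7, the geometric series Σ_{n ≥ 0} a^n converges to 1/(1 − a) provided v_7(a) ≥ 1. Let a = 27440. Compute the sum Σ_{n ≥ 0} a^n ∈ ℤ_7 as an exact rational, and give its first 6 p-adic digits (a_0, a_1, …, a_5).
Σ a^n = 1/(1 − a) = -1/27439;  first 6 digits = (1, 0, 0, 3, 4, 1)

v_7(a) = 3 ≥ 1, so the series converges in ℤ_7 to 1/(1 − a) = 1/(1 − 27440) = -1/27439. Expand this rational in ℤ_7: compute digits iteratively via d_i = x_i mod 7, x_{i+1} = (x_i − d_i)/7. The first 6 digits are (1, 0, 0, 3, 4, 1).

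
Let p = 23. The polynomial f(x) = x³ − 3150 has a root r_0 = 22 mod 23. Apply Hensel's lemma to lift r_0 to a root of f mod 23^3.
r_2 = 2460 (mod 12167)

Hensel: r_{i+1} = r_i − f(r_i)/f′(r_i) mod 23^{i+2}, where f′(x) = 3x². Iterate:
  r_0 = 22 (mod 23)
  r_1 = 344 (mod 529)
  r_2 = 2460 (mod 12167)
Final: r = 2460 with f(r) ≡ 0 mod 23^3.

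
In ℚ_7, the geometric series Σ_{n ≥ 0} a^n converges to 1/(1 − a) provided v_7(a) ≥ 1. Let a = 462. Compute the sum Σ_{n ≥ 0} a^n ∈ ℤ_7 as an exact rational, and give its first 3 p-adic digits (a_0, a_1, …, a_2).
Σ a^n = 1/(1 − a) = -1/461;  first 3 digits = (1, 3, 4)

v_7(a) = 1 ≥ 1, so the series converges in ℤ_7 to 1/(1 − a) = 1/(1 − 462) = -1/461. Expand this rational in ℤ_7: compute digits iteratively via d_i = x_i mod 7, x_{i+1} = (x_i − d_i)/7. The first 3 digits are (1, 3, 4).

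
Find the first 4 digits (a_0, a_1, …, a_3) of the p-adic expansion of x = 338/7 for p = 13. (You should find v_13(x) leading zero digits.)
(a_0, …, a_3) = (0, 0, 4, 9)

v_13(338/7) = 2, so a_0 = ... = a_1 = 0. Factor out: x = 13^2 · u with u = 2/7 a unit in ℤ_13. Expand u iteratively via a_{v+i} = u_i mod 13, u_{i+1} = (u_i − a_{v+i})/13:
  u_0 = 2/7;  a_2 = 4;  u_1 = (u_0 − 4)/13 = -2/7
  u_1 = -2/7;  a_3 = 9;  u_2 = (u_1 − 9)/13 = -5/7
Digits: (0, 0, 4, 9).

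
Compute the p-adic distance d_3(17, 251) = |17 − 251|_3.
d_3(17, 251) = 1/9

Step 1 — x − y = 17 − 251 = -234. Step 2 — v_3(-234) = 2 (factor: -234 = −(3^2 · 26); the sign does not affect v_p). Step 3 — |x − y|_3 = 3^{-2} = 1/9.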